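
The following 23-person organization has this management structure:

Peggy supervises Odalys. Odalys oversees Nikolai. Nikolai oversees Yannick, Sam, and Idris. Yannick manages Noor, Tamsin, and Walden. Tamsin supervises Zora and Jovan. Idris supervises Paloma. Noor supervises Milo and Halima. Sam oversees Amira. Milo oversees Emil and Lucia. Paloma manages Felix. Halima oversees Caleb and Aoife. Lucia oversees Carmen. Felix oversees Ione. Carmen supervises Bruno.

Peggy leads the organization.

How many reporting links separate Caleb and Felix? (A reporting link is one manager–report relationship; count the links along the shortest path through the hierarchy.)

Caleb is 4 levels below Nikolai, and Felix is 3 levels below Nikolai (their lowest common manager). The shortest path runs up from Caleb to Nikolai and back down to Felix: 4 + 3 = 7 links.

7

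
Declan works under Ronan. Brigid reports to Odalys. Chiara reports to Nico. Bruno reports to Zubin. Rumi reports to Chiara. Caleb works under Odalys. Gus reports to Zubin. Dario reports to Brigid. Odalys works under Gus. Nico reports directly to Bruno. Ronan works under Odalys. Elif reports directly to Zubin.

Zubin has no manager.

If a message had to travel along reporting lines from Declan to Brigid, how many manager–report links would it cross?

Declan is 2 levels below Odalys, and Brigid is 1 level below Odalys (their lowest common manager). The shortest path runs up from Declan to Odalys and back down to Brigid: 2 + 1 = 3 links.

3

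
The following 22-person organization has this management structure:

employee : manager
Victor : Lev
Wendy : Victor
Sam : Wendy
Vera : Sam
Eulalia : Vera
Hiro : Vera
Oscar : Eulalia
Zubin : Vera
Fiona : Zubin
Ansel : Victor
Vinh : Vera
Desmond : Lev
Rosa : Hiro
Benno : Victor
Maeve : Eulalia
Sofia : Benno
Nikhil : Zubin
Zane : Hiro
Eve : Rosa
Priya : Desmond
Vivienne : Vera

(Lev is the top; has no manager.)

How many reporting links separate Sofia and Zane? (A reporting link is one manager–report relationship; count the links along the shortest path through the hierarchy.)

Sofia is 2 levels below Victor, and Zane is 5 levels below Victor (their lowest common manager). The shortest path runs up from Sofia to Victor and back down to Zane: 2 + 5 = 7 links.

7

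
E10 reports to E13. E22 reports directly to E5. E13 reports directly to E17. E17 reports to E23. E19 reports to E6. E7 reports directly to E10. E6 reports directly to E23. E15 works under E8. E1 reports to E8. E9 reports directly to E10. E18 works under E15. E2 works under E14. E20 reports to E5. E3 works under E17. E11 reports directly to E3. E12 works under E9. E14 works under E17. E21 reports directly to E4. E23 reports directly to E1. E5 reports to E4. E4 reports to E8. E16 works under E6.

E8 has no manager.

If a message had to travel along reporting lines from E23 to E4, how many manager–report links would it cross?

3

E23 is 2 levels below E8, and E4 is 1 level below E8 (their lowest common manager). The shortest path runs up from E23 to E8 and back down to E4: 2 + 1 = 3 links.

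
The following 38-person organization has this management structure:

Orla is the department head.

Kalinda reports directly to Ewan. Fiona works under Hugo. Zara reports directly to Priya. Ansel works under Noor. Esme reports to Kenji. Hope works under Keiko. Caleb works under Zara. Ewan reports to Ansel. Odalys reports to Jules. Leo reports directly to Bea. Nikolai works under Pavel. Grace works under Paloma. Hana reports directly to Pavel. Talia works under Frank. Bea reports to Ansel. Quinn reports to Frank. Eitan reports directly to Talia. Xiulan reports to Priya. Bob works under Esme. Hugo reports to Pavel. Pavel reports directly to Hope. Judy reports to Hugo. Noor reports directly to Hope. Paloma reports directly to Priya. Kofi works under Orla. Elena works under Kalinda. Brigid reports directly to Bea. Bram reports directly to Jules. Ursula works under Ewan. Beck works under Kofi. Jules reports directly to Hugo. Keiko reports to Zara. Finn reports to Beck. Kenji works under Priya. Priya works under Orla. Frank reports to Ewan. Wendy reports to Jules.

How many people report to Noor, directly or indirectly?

Noor directly manages Ansel. Under Ansel: Bea, Brigid, Leo, Ewan, Ursula, Kalinda, Elena, Frank, Talia, Eitan, Quinn (11). That's 12 in total.

12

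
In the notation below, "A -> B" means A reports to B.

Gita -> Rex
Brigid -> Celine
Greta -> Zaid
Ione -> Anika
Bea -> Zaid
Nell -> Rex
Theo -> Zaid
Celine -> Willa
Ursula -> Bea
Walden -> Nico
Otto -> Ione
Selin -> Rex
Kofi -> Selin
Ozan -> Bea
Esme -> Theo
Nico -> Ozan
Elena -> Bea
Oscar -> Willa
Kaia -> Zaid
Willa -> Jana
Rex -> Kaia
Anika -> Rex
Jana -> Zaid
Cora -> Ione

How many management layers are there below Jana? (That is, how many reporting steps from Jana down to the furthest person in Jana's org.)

3

The longest chain under Jana runs Jana → Willa → Celine → Brigid, which is 3 levels below Jana.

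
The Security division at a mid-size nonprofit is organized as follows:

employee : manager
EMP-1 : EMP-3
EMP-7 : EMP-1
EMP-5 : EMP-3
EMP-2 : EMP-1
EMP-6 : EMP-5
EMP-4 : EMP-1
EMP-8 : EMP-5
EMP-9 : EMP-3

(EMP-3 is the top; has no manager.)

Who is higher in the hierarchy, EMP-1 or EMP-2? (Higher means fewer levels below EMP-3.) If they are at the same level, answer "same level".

EMP-1

EMP-1 is 1 level below EMP-3; EMP-2 is 2. EMP-1 is higher.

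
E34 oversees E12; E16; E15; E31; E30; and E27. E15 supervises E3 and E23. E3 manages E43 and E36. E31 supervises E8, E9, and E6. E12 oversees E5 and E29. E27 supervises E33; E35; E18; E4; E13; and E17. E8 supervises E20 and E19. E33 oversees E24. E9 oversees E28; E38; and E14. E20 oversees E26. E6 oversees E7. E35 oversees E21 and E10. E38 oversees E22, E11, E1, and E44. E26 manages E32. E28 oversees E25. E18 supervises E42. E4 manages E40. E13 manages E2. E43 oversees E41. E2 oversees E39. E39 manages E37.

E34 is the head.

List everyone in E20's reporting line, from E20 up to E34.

E20 reports to E8. E8 reports to E31. E31 reports to E34. E34 is at the top.

E20 -> E8 -> E31 -> E34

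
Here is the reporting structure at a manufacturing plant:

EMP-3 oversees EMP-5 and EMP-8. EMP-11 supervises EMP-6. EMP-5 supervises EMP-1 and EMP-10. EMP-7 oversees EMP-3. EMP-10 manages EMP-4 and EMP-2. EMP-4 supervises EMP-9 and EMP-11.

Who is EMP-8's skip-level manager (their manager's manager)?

EMP-7

EMP-8 reports to EMP-3, and EMP-3 reports to EMP-7. So EMP-8's skip-level manager is EMP-7.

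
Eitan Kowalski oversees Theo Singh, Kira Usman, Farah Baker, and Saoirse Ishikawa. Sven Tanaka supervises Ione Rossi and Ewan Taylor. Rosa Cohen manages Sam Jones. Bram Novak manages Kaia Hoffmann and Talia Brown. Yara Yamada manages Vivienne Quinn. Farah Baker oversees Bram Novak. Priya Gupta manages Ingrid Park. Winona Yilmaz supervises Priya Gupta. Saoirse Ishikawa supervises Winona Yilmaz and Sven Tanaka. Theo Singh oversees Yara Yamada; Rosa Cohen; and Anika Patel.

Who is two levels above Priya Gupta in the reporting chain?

Priya Gupta reports to Winona Yilmaz, and Winona Yilmaz reports to Saoirse Ishikawa. So Priya Gupta's skip-level manager is Saoirse Ishikawa.

Saoirse Ishikawa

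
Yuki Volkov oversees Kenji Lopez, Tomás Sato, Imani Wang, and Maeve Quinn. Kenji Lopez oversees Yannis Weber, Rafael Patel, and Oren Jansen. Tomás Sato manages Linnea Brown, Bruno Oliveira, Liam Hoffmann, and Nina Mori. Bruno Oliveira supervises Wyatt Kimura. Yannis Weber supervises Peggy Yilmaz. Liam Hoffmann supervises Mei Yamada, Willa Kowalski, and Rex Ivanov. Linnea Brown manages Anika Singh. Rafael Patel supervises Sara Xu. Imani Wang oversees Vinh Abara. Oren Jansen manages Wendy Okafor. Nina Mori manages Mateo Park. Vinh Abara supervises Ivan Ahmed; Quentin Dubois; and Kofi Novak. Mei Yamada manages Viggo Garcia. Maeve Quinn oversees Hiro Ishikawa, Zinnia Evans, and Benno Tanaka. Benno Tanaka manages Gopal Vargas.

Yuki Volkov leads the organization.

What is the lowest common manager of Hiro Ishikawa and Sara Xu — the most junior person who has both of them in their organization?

Yuki Volkov

Hiro Ishikawa's chain of managers is Maeve Quinn, Yuki Volkov. Sara Xu's chain of managers is Rafael Patel, Kenji Lopez, Yuki Volkov. The first manager that appears in both chains is Yuki Volkov.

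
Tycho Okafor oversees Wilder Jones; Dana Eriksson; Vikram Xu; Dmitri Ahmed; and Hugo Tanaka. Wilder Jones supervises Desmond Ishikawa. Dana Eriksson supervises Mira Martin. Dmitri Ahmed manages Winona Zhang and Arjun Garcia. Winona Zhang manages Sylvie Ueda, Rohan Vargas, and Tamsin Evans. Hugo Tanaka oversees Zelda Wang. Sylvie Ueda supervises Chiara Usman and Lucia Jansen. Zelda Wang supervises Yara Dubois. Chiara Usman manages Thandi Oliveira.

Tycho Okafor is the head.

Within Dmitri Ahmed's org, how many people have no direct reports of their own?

5

The people in Dmitri Ahmed's organization with no one reporting to them are Arjun Garcia, Tamsin Evans, Rohan Vargas, Lucia Jansen, Thandi Oliveira. That is 5.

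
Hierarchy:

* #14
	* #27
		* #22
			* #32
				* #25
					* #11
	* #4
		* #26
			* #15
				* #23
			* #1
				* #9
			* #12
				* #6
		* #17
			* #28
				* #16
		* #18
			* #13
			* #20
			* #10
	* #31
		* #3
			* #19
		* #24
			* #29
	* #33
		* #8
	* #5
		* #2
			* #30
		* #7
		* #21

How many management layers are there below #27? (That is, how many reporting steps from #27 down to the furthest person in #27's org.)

The longest chain under #27 runs #27 → #22 → #32 → #25 → #11, which is 4 levels below #27.

4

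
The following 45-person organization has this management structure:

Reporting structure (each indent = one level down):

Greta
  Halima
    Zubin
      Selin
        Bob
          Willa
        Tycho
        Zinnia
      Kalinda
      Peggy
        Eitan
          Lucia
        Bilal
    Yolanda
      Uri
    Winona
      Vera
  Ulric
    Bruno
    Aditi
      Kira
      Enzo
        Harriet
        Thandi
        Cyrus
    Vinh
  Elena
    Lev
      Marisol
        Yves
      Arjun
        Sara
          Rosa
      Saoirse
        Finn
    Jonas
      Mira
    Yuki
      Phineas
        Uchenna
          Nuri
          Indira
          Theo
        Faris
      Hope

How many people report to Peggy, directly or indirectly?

Peggy directly manages Eitan, Bilal. Under Eitan: Lucia (1). Bilal has no reports. So Peggy's organization is 2 direct reports plus everyone under them: 2 + 1 = 3.

3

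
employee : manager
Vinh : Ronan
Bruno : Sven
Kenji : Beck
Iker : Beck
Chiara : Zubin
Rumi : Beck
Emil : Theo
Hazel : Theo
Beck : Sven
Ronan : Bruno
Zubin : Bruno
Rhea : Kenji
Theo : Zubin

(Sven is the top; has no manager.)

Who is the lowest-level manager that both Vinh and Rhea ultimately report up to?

Vinh's chain of managers is Ronan, Bruno, Sven. Rhea's chain of managers is Kenji, Beck, Sven. The first manager that appears in both chains is Sven.

Sven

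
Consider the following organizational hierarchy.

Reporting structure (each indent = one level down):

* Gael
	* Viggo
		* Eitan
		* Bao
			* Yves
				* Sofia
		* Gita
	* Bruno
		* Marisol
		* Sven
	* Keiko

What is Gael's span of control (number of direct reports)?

3

Gael directly manages Viggo, Bruno, Keiko. That is 3 direct reports.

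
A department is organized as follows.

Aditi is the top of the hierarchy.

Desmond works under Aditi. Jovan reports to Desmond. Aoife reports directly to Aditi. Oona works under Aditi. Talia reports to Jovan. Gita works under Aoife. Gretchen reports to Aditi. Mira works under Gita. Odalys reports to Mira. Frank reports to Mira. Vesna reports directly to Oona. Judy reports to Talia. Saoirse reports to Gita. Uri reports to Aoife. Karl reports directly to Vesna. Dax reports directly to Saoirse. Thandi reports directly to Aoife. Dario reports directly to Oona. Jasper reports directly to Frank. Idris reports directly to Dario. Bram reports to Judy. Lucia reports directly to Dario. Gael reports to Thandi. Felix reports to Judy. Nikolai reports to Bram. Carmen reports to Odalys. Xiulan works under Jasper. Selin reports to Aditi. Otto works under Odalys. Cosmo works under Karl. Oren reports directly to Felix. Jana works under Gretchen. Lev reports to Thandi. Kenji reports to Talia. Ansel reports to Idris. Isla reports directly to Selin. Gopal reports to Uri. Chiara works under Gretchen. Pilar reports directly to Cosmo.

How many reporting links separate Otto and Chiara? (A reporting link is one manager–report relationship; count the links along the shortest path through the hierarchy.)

Otto is 5 levels below Aditi, and Chiara is 2 levels below Aditi (their lowest common manager). The shortest path runs up from Otto to Aditi and back down to Chiara: 5 + 2 = 7 links.

7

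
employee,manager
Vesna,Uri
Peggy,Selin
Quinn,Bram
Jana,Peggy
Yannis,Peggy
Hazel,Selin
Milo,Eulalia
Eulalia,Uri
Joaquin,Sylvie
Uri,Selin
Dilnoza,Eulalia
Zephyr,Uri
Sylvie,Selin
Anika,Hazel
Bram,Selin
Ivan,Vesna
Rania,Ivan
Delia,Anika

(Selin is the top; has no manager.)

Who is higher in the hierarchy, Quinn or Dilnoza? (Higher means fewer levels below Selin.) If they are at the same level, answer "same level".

Quinn

Quinn is 2 levels below Selin; Dilnoza is 3. Quinn is higher.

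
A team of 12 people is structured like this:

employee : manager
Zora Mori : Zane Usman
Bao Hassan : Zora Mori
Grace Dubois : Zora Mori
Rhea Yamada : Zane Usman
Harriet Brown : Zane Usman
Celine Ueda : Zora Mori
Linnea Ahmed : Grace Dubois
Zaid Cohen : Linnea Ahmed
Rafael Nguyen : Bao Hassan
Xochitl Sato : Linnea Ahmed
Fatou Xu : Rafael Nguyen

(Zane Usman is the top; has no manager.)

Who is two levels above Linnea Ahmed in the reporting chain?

Zora Mori

Linnea Ahmed reports to Grace Dubois, and Grace Dubois reports to Zora Mori. So Linnea Ahmed's skip-level manager is Zora Mori.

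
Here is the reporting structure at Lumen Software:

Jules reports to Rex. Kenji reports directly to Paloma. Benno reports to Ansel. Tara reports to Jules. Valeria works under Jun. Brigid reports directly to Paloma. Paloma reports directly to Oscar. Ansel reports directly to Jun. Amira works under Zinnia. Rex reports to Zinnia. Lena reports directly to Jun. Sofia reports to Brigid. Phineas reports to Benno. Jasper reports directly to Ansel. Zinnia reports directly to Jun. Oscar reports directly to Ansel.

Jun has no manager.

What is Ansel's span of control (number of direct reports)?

Ansel directly manages Oscar, Benno, Jasper. That is 3 direct reports.

3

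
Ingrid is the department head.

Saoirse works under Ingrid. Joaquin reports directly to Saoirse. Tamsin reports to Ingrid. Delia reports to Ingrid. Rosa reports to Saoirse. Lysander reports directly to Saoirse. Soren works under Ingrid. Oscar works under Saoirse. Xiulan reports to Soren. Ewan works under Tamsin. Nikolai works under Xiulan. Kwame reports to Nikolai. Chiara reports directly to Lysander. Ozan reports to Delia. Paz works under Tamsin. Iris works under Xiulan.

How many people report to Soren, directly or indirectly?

Soren directly manages Xiulan. Under Xiulan: Iris, Nikolai, Kwame (3). That's 4 in total.

4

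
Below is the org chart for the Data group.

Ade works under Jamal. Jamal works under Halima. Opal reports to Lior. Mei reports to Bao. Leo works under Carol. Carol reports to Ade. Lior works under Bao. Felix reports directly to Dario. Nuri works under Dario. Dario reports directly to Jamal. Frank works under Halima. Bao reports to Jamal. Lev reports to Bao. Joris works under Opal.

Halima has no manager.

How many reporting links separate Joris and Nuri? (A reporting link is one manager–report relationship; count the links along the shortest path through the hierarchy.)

Joris is 4 levels below Jamal, and Nuri is 2 levels below Jamal (their lowest common manager). The shortest path runs up from Joris to Jamal and back down to Nuri: 4 + 2 = 6 links.

6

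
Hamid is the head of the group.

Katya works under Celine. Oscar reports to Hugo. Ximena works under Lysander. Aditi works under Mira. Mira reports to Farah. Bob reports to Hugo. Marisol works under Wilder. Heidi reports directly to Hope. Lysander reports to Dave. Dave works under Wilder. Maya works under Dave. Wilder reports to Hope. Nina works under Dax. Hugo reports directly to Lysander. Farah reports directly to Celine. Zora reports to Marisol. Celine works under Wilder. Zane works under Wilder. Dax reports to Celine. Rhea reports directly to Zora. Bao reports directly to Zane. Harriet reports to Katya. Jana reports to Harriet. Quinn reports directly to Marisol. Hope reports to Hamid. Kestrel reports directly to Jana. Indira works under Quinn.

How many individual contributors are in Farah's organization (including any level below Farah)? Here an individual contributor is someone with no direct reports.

The only person in Farah's organization with no one reporting to them is Aditi. That is 1.

1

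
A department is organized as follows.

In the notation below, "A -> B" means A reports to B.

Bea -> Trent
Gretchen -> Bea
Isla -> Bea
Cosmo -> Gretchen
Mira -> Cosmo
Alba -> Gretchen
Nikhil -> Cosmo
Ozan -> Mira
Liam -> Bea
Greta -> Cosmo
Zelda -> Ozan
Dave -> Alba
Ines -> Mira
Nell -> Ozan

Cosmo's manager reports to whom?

Bea

Cosmo reports to Gretchen, and Gretchen reports to Bea. So Cosmo's skip-level manager is Bea.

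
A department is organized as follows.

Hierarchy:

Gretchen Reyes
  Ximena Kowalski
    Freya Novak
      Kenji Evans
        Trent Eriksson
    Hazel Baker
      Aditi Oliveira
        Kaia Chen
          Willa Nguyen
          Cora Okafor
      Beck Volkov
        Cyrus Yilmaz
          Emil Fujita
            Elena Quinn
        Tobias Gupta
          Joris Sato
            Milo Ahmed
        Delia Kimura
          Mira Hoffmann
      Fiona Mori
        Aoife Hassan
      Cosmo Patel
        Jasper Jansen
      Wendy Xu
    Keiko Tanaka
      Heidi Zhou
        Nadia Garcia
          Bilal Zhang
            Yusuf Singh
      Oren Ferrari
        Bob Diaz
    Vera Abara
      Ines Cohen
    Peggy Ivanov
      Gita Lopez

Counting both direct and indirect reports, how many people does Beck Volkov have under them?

8

Beck Volkov directly manages Cyrus Yilmaz, Tobias Gupta, Delia Kimura. Under Cyrus Yilmaz: Emil Fujita, Elena Quinn (2). Under Tobias Gupta: Joris Sato, Milo Ahmed (2). Under Delia Kimura: Mira Hoffmann (1). So Beck Volkov's organization is 3 direct reports plus everyone under them: 3 + 3 + 2 = 8.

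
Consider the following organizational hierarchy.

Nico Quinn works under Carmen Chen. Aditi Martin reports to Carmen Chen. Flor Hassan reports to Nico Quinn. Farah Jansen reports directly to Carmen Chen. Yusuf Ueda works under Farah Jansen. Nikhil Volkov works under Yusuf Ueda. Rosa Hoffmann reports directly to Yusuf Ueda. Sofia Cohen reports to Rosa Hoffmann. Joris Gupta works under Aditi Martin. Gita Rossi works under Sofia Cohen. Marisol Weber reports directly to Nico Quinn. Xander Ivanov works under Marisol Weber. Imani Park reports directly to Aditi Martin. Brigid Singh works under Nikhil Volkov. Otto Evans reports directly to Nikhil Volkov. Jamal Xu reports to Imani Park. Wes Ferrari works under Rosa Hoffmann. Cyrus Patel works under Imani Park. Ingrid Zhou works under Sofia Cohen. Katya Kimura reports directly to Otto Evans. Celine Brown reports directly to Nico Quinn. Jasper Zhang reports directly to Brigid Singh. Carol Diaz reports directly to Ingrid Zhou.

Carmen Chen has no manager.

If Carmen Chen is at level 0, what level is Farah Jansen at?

Chain from Farah Jansen up to Carmen Chen: Farah Jansen → Carmen Chen. That is 1 step up, so Farah Jansen is 1 level below Carmen Chen.

1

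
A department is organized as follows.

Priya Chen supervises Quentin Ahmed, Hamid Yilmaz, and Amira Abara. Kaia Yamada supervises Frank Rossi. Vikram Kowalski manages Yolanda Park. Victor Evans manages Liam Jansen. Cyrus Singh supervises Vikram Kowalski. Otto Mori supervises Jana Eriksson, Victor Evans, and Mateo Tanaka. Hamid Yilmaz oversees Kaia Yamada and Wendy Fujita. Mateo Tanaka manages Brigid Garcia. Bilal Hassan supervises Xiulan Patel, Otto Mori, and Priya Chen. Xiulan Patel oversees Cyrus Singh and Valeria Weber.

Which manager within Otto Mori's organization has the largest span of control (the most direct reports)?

Otto Mori

Direct-report counts within Otto Mori's organization: Otto Mori has 3; Victor Evans has 1; Mateo Tanaka has 1. The largest is 3, held by Otto Mori.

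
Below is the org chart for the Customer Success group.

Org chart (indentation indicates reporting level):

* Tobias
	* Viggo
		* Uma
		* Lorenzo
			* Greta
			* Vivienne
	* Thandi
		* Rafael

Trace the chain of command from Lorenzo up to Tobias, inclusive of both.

Lorenzo -> Viggo -> Tobias

Lorenzo reports to Viggo. Viggo reports to Tobias. Tobias is at the top.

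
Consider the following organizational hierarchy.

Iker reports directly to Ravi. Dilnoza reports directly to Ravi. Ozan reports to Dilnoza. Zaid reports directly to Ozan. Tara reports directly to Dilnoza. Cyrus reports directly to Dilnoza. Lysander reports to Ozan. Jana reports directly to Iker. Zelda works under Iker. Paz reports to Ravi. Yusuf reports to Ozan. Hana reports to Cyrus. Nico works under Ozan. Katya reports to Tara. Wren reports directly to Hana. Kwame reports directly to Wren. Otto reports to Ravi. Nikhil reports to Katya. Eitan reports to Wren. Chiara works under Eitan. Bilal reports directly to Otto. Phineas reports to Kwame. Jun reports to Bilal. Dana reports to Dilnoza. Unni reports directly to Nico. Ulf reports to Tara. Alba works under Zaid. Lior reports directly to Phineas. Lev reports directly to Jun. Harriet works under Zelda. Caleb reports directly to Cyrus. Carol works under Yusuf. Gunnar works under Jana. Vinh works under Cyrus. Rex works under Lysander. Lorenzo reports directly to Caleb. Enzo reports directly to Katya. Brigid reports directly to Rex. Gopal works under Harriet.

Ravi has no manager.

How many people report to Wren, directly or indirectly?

5

Wren directly manages Kwame, Eitan. Under Kwame: Phineas, Lior (2). Under Eitan: Chiara (1). So Wren's organization is 2 direct reports plus everyone under them: 3 + 2 = 5.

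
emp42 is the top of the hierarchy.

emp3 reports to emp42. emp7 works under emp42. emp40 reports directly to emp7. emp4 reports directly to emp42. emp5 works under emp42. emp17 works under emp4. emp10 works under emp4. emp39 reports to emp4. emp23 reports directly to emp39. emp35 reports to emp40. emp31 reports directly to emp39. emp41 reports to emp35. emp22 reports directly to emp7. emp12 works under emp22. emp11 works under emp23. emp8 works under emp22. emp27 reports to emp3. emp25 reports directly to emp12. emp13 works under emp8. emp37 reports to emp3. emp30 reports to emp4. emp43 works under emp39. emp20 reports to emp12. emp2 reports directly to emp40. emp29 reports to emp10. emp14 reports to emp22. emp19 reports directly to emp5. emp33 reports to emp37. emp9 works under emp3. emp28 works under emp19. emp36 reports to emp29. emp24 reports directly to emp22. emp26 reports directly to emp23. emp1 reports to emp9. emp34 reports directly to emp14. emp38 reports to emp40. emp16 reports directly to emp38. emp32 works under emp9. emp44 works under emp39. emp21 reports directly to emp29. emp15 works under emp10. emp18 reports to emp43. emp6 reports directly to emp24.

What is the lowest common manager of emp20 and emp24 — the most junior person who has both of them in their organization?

emp20's chain of managers is emp12, emp22, emp7, emp42. emp24's chain of managers is emp22, emp7, emp42. The first manager that appears in both chains is emp22.

emp22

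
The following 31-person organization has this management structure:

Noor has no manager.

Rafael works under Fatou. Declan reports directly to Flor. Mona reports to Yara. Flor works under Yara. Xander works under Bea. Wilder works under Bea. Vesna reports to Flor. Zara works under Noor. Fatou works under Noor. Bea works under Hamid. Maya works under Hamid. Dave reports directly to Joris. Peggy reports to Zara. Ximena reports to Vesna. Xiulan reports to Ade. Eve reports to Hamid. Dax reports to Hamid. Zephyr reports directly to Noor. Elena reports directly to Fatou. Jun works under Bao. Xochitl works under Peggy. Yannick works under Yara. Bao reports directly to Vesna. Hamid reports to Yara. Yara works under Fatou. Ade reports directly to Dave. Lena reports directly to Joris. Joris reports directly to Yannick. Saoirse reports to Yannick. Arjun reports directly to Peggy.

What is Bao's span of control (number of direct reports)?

Bao directly manages Jun. That is 1 direct report.

1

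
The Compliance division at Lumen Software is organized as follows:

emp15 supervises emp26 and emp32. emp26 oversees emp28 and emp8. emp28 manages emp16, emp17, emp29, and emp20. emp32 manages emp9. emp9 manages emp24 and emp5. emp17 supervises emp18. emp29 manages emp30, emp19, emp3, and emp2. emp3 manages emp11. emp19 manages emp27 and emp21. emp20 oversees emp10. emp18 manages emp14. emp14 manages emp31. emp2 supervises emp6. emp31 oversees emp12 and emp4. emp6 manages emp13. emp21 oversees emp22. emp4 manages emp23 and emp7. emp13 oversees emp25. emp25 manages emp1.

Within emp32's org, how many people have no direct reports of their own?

2

The people in emp32's organization with no one reporting to them are emp5, emp24. That is 2.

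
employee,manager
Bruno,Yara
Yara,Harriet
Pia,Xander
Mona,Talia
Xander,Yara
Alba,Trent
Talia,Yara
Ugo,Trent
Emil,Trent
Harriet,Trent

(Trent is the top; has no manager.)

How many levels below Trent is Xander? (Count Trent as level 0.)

3

Chain from Xander up to Trent: Xander → Yara → Harriet → Trent. That is 3 steps up, so Xander is 3 levels below Trent.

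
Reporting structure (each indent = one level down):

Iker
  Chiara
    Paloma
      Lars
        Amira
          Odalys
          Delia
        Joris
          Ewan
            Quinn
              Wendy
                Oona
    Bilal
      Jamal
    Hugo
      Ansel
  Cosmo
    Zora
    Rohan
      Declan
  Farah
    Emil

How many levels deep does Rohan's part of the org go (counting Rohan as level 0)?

The longest chain under Rohan runs Rohan → Declan, which is 1 level below Rohan.

1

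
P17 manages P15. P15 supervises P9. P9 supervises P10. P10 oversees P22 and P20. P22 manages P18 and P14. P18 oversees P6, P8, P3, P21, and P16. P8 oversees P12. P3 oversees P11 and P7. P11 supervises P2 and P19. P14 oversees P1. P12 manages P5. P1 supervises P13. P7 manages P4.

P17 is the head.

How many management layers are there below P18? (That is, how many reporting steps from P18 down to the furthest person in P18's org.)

3

The longest chain under P18 runs P18 → P3 → P7 → P4, which is 3 levels below P18.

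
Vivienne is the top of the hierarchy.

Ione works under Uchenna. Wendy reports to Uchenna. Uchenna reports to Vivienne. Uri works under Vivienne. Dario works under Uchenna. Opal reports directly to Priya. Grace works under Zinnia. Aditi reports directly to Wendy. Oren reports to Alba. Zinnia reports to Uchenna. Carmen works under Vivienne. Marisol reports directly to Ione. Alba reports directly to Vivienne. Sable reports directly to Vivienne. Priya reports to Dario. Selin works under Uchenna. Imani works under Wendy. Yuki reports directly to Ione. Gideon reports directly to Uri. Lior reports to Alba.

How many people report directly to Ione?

Ione directly manages Yuki, Marisol. That is 2 direct reports.

2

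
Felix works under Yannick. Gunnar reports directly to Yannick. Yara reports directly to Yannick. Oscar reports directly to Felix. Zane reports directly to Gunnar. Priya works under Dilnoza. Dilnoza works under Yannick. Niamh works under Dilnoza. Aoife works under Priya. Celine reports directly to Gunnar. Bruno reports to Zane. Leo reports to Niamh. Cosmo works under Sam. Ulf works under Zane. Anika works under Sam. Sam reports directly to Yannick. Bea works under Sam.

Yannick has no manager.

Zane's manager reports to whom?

Yannick

Zane reports to Gunnar, and Gunnar reports to Yannick. So Zane's skip-level manager is Yannick.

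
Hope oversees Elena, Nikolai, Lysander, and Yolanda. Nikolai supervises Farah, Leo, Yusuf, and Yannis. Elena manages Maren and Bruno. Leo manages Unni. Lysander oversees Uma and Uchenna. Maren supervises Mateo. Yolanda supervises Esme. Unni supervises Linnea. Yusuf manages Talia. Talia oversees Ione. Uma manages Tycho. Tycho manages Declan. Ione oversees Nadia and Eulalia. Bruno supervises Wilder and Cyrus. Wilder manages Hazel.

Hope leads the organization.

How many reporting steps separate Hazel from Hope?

4

Chain from Hazel up to Hope: Hazel → Wilder → Bruno → Elena → Hope. That is 4 steps up, so Hazel is 4 levels below Hope.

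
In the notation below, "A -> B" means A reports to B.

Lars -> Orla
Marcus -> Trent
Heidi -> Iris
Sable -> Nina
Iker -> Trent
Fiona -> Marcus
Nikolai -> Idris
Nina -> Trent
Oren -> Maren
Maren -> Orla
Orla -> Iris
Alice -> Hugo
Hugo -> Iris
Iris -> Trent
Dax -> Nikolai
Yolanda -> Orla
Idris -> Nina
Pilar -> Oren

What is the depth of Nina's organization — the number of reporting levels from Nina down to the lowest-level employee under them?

3

The longest chain under Nina runs Nina → Idris → Nikolai → Dax, which is 3 levels below Nina.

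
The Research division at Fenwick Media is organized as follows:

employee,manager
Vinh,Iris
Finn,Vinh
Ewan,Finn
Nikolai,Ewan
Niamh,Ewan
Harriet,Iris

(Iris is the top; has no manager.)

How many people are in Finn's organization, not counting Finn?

3

Finn directly manages Ewan. Under Ewan: Niamh, Nikolai (2). That's 3 in total.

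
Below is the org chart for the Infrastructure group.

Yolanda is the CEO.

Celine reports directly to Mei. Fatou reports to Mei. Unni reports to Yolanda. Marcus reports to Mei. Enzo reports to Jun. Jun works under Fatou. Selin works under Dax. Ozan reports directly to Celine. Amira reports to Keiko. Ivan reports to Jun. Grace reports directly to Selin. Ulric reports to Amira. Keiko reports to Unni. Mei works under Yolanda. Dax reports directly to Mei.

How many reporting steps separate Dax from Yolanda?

Chain from Dax up to Yolanda: Dax → Mei → Yolanda. That is 2 steps up, so Dax is 2 levels below Yolanda.

2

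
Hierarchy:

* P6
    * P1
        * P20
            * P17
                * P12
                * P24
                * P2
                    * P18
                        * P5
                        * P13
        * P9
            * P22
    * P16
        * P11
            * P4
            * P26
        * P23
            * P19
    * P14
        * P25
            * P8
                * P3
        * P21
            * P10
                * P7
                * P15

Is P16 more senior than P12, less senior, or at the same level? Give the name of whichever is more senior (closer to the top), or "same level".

P16

P16 is 1 level below P6; P12 is 4. P16 is higher.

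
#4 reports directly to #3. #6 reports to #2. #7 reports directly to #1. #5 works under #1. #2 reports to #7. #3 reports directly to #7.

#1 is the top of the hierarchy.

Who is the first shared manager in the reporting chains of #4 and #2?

#4's chain of managers is #3, #7, #1. #2's chain of managers is #7, #1. The first manager that appears in both chains is #7.

#7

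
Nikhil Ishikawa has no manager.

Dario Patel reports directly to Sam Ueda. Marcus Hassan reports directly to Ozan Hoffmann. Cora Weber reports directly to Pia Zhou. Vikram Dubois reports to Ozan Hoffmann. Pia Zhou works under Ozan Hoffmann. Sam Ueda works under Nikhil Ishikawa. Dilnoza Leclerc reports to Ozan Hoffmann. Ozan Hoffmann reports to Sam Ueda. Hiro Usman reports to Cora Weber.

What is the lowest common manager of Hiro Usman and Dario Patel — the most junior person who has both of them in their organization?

Hiro Usman's chain of managers is Cora Weber, Pia Zhou, Ozan Hoffmann, Sam Ueda, Nikhil Ishikawa. Dario Patel's chain of managers is Sam Ueda, Nikhil Ishikawa. The first manager that appears in both chains is Sam Ueda.

Sam Ueda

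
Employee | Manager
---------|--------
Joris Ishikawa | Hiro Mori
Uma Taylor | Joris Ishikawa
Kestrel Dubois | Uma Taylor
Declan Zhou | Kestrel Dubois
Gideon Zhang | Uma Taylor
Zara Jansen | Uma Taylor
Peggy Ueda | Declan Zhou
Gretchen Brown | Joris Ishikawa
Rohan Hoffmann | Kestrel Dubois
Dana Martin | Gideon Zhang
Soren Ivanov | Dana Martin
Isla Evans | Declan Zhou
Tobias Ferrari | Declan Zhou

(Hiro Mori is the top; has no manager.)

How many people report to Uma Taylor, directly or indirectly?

10

Uma Taylor directly manages Kestrel Dubois, Gideon Zhang, Zara Jansen. Under Kestrel Dubois: Rohan Hoffmann, Declan Zhou, Tobias Ferrari, Isla Evans, Peggy Ueda (5). Under Gideon Zhang: Dana Martin, Soren Ivanov (2). Zara Jansen has no reports. So Uma Taylor's organization is 3 direct reports plus everyone under them: 6 + 3 + 1 = 10.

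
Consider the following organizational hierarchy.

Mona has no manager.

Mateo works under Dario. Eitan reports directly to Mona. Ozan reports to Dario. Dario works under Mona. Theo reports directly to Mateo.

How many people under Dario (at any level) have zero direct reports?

The people in Dario's organization with no one reporting to them are Ozan, Theo. That is 2.

2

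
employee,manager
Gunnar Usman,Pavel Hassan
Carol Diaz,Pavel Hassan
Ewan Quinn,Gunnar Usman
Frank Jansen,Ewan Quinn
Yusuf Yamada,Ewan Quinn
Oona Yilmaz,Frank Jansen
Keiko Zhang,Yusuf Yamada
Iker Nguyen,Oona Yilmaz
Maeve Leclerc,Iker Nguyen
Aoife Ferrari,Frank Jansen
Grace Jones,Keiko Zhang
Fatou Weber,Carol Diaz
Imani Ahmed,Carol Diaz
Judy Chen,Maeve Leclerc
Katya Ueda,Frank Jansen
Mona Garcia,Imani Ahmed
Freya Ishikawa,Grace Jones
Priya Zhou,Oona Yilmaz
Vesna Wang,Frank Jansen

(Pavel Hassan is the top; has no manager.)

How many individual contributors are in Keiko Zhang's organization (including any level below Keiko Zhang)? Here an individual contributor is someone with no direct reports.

1

The only person in Keiko Zhang's organization with no one reporting to them is Freya Ishikawa. That is 1.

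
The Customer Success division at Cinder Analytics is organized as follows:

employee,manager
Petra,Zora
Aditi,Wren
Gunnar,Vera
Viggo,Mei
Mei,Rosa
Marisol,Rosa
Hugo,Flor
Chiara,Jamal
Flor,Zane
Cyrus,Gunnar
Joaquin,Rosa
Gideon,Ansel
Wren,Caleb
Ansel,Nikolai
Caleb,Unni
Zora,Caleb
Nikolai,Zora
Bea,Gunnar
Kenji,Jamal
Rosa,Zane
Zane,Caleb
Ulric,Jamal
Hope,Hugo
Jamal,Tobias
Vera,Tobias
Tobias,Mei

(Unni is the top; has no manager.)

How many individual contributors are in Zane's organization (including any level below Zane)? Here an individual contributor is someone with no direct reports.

The people in Zane's organization with no one reporting to them are Joaquin, Marisol, Viggo, Cyrus, Bea, Chiara, Ulric, Kenji, Hope. That is 9.

9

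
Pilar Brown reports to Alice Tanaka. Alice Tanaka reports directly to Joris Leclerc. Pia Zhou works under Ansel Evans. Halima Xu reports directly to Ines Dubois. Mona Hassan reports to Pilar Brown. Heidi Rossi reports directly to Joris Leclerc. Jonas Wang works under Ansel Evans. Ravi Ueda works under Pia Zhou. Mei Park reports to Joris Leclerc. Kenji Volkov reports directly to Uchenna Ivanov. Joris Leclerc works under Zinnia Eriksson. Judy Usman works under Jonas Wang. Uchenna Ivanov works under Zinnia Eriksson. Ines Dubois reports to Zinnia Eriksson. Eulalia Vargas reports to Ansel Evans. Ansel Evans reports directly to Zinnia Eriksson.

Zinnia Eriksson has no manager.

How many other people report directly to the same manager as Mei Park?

2

Mei Park reports to Joris Leclerc. Joris Leclerc's other direct reports are Alice Tanaka, Heidi Rossi — 2 peers.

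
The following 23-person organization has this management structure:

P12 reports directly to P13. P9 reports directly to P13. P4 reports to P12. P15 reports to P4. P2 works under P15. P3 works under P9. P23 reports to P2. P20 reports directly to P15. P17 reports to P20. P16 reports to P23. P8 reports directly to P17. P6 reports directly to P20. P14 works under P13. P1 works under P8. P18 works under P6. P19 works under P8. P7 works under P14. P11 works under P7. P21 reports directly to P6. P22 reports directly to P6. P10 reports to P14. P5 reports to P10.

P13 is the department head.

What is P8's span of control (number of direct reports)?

P8 directly manages P1, P19. That is 2 direct reports.

2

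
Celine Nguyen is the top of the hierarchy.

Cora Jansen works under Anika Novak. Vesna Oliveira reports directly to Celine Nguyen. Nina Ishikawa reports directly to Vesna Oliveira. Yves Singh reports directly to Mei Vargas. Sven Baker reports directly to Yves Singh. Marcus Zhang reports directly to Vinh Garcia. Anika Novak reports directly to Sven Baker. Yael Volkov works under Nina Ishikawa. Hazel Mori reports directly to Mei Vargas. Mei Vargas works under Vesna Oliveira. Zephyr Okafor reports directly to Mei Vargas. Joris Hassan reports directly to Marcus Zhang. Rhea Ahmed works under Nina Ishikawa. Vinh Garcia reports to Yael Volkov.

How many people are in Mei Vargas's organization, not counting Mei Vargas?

6

Mei Vargas directly manages Yves Singh, Hazel Mori, Zephyr Okafor. Under Yves Singh: Sven Baker, Anika Novak, Cora Jansen (3). Hazel Mori has no reports. Zephyr Okafor has no reports. So Mei Vargas's organization is 3 direct reports plus everyone under them: 4 + 1 + 1 = 6.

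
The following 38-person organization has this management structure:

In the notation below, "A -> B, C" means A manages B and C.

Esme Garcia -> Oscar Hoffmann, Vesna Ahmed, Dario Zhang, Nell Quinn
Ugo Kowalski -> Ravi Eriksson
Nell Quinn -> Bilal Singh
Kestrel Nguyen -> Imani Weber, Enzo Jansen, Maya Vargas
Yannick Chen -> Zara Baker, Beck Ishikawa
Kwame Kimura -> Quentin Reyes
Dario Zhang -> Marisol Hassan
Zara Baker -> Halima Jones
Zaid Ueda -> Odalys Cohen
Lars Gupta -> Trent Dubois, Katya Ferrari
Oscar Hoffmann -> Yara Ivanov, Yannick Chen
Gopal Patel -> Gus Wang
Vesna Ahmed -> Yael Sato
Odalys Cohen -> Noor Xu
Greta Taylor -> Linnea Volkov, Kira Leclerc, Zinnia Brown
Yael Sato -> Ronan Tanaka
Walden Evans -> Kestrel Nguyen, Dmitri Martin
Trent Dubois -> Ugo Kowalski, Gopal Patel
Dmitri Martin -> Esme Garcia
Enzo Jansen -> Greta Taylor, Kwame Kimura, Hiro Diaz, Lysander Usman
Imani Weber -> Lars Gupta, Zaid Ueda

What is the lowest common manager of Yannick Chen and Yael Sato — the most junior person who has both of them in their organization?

Esme Garcia

Yannick Chen's chain of managers is Oscar Hoffmann, Esme Garcia, Dmitri Martin, Walden Evans. Yael Sato's chain of managers is Vesna Ahmed, Esme Garcia, Dmitri Martin, Walden Evans. The first manager that appears in both chains is Esme Garcia.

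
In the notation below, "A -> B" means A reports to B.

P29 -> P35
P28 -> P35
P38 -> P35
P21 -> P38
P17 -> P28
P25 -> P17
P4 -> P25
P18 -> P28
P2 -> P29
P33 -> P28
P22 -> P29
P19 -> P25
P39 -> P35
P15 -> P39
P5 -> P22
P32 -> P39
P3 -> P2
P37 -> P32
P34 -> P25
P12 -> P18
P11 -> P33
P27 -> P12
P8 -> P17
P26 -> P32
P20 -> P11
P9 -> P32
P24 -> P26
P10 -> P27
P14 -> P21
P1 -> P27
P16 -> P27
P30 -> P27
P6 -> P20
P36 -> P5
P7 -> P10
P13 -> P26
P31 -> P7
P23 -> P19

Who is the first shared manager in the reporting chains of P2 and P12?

P2's chain of managers is P29, P35. P12's chain of managers is P18, P28, P35. The first manager that appears in both chains is P35.

P35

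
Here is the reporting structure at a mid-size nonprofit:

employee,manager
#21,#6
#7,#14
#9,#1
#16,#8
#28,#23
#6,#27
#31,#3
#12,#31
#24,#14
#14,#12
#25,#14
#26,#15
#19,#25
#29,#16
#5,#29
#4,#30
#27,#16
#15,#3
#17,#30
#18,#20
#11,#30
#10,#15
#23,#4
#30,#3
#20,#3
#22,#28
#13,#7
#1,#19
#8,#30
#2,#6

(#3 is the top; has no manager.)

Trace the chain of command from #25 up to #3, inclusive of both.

#25 reports to #14. #14 reports to #12. #12 reports to #31. #31 reports to #3. #3 is at the top.

#25 -> #14 -> #12 -> #31 -> #3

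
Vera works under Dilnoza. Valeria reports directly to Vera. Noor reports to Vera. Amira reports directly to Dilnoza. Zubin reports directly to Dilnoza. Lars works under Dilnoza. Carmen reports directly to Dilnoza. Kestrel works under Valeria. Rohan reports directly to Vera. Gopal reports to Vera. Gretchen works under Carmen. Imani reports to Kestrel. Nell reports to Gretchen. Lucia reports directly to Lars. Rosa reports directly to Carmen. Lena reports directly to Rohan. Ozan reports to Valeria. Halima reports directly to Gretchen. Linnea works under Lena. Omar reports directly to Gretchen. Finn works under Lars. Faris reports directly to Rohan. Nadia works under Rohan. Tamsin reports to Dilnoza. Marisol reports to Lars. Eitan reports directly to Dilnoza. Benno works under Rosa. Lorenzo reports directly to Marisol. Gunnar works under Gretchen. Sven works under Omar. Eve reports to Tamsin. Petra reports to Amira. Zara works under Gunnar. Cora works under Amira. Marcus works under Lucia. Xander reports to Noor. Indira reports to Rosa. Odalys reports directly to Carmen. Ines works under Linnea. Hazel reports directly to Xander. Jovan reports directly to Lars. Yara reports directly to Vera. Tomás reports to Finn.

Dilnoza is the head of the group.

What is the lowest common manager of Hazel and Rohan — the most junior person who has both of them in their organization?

Vera

Hazel's chain of managers is Xander, Noor, Vera, Dilnoza. Rohan's chain of managers is Vera, Dilnoza. The first manager that appears in both chains is Vera.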